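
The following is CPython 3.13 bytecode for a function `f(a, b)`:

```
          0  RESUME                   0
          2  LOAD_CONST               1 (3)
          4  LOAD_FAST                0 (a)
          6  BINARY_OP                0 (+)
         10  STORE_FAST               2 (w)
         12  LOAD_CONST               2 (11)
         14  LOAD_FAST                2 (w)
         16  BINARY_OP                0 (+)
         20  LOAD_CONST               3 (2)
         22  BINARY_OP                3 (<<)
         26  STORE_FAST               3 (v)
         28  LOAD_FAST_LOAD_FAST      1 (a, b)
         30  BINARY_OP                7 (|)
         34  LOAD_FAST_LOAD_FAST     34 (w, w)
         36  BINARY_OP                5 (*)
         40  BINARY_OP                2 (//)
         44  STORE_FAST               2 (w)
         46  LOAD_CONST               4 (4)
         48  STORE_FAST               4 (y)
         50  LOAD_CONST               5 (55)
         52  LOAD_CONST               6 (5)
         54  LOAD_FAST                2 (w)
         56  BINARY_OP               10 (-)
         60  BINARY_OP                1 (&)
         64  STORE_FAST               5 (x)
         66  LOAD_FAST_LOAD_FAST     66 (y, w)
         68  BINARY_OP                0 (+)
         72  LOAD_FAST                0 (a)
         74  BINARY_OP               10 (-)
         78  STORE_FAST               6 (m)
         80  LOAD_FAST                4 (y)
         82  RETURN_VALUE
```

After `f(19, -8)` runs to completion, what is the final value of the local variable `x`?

LOAD_CONST → push 3. Stack: [3]
LOAD_FAST a → push 19. Stack: [3, 19]
BINARY_OP + → 3 + 19 = 22. Stack: [22]
STORE_FAST w → w=22. Stack: []
LOAD_CONST → push 11. Stack: [11]
LOAD_FAST w → push 22. Stack: [11, 22]
BINARY_OP + → 11 + 22 = 33. Stack: [33]
LOAD_CONST → push 2. Stack: [33, 2]
BINARY_OP << → 33 << 2 = 132. Stack: [132]
STORE_FAST v → v=132. Stack: []
LOAD_FAST_LOAD_FAST a,b → push 19,-8. Stack: [19, -8]
BINARY_OP | → 19 | -8 = -5. Stack: [-5]
LOAD_FAST_LOAD_FAST w,w → push 22,22. Stack: [-5, 22, 22]
BINARY_OP * → 22 * 22 = 484. Stack: [-5, 484]
BINARY_OP // → -5 // 484 = -1. Stack: [-1]
STORE_FAST w → w=-1. Stack: []
LOAD_CONST → push 4. Stack: [4]
STORE_FAST y → y=4. Stack: []
LOAD_CONST → push 55. Stack: [55]
LOAD_CONST → push 5. Stack: [55, 5]
LOAD_FAST w → push -1. Stack: [55, 5, -1]
BINARY_OP - → 5 - -1 = 6. Stack: [55, 6]
BINARY_OP & → 55 & 6 = 6. Stack: [6]
STORE_FAST x → x=6. Stack: []
LOAD_FAST_LOAD_FAST y,w → push 4,-1. Stack: [4, -1]
BINARY_OP + → 4 + -1 = 3. Stack: [3]
LOAD_FAST a → push 19. Stack: [3, 19]
BINARY_OP - → 3 - 19 = -16. Stack: [-16]
STORE_FAST m → m=-16. Stack: []
LOAD_FAST y → push 4. Stack: [4]
RETURN_VALUE → return 4.

6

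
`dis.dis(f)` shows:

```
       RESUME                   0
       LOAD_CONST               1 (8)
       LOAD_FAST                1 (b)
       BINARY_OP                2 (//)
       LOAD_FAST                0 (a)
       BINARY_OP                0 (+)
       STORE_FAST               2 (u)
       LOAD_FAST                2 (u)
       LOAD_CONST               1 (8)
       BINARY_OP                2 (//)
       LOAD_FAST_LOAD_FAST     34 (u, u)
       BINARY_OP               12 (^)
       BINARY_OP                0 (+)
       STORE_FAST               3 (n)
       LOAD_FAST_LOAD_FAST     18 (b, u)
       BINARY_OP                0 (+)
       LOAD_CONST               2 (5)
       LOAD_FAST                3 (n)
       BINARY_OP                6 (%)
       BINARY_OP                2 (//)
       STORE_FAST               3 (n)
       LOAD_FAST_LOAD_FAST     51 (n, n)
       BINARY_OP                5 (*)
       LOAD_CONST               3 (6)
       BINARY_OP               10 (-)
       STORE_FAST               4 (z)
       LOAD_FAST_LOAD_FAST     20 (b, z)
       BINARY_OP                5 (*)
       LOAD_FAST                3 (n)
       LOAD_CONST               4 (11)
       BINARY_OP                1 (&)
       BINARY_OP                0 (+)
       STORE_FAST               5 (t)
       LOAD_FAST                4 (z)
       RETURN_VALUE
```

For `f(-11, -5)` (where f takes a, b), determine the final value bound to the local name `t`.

LOAD_CONST → push 8. Stack: [8]
LOAD_FAST b → push -5. Stack: [8, -5]
BINARY_OP // → 8 // -5 = -2. Stack: [-2]
LOAD_FAST a → push -11. Stack: [-2, -11]
BINARY_OP + → -2 + -11 = -13. Stack: [-13]
STORE_FAST u → u=-13. Stack: []
LOAD_FAST u → push -13. Stack: [-13]
LOAD_CONST → push 8. Stack: [-13, 8]
BINARY_OP // → -13 // 8 = -2. Stack: [-2]
LOAD_FAST_LOAD_FAST u,u → push -13,-13. Stack: [-2, -13, -13]
BINARY_OP ^ → -13 ^ -13 = 0. Stack: [-2, 0]
BINARY_OP + → -2 + 0 = -2. Stack: [-2]
STORE_FAST n → n=-2. Stack: []
LOAD_FAST_LOAD_FAST b,u → push -5,-13. Stack: [-5, -13]
BINARY_OP + → -5 + -13 = -18. Stack: [-18]
LOAD_CONST → push 5. Stack: [-18, 5]
LOAD_FAST n → push -2. Stack: [-18, 5, -2]
BINARY_OP % → 5 % -2 = -1. Stack: [-18, -1]
BINARY_OP // → -18 // -1 = 18. Stack: [18]
STORE_FAST n → n=18. Stack: []
LOAD_FAST_LOAD_FAST n,n → push 18,18. Stack: [18, 18]
BINARY_OP * → 18 * 18 = 324. Stack: [324]
LOAD_CONST → push 6. Stack: [324, 6]
BINARY_OP - → 324 - 6 = 318. Stack: [318]
STORE_FAST z → z=318. Stack: []
LOAD_FAST_LOAD_FAST b,z → push -5,318. Stack: [-5, 318]
BINARY_OP * → -5 * 318 = -1590. Stack: [-1590]
LOAD_FAST n → push 18. Stack: [-1590, 18]
LOAD_CONST → push 11. Stack: [-1590, 18, 11]
BINARY_OP & → 18 & 11 = 2. Stack: [-1590, 2]
BINARY_OP + → -1590 + 2 = -1588. Stack: [-1588]
STORE_FAST t → t=-1588. Stack: []
LOAD_FAST z → push 318. Stack: [318]
RETURN_VALUE → return 318.

-1588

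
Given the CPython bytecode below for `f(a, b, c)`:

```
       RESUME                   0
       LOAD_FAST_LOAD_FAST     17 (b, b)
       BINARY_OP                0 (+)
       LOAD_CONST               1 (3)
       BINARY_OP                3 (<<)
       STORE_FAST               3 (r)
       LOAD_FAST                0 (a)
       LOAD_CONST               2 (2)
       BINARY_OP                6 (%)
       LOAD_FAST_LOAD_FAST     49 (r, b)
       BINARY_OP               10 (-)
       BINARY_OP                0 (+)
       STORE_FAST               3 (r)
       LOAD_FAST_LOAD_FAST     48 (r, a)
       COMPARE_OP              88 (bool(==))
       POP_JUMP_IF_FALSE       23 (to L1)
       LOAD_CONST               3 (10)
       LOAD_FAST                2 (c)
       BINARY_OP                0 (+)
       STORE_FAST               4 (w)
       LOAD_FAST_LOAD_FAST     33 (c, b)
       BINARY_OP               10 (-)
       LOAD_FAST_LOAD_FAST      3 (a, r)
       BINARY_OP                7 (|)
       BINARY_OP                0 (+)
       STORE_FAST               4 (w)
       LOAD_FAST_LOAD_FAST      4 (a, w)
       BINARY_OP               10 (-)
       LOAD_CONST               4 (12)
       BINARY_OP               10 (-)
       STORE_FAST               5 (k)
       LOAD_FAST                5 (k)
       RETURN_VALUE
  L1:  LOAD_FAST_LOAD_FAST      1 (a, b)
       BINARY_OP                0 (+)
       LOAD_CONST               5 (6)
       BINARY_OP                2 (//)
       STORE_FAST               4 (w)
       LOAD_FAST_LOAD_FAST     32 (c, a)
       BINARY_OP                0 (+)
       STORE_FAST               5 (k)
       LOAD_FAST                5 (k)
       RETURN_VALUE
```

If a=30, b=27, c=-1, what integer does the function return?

29

LOAD_FAST_LOAD_FAST b,b → push 27,27. Stack: [27, 27]
BINARY_OP + → 27 + 27 = 54. Stack: [54]
LOAD_CONST → push 3. Stack: [54, 3]
BINARY_OP << → 54 << 3 = 432. Stack: [432]
STORE_FAST r → r=432. Stack: []
LOAD_FAST a → push 30. Stack: [30]
LOAD_CONST → push 2. Stack: [30, 2]
BINARY_OP % → 30 % 2 = 0. Stack: [0]
LOAD_FAST_LOAD_FAST r,b → push 432,27. Stack: [0, 432, 27]
BINARY_OP - → 432 - 27 = 405. Stack: [0, 405]
BINARY_OP + → 0 + 405 = 405. Stack: [405]
STORE_FAST r → r=405. Stack: []
LOAD_FAST_LOAD_FAST r,a → push 405,30. Stack: [405, 30]
COMPARE_OP bool(==) → 405 vs 30 = False. Stack: [False]
POP_JUMP_IF_FALSE → pop False; jump. Stack: []
LOAD_FAST_LOAD_FAST a,b → push 30,27. Stack: [30, 27]
BINARY_OP + → 30 + 27 = 57. Stack: [57]
LOAD_CONST → push 6. Stack: [57, 6]
BINARY_OP // → 57 // 6 = 9. Stack: [9]
STORE_FAST w → w=9. Stack: []
LOAD_FAST_LOAD_FAST c,a → push -1,30. Stack: [-1, 30]
BINARY_OP + → -1 + 30 = 29. Stack: [29]
STORE_FAST k → k=29. Stack: []
LOAD_FAST k → push 29. Stack: [29]
RETURN_VALUE → return 29.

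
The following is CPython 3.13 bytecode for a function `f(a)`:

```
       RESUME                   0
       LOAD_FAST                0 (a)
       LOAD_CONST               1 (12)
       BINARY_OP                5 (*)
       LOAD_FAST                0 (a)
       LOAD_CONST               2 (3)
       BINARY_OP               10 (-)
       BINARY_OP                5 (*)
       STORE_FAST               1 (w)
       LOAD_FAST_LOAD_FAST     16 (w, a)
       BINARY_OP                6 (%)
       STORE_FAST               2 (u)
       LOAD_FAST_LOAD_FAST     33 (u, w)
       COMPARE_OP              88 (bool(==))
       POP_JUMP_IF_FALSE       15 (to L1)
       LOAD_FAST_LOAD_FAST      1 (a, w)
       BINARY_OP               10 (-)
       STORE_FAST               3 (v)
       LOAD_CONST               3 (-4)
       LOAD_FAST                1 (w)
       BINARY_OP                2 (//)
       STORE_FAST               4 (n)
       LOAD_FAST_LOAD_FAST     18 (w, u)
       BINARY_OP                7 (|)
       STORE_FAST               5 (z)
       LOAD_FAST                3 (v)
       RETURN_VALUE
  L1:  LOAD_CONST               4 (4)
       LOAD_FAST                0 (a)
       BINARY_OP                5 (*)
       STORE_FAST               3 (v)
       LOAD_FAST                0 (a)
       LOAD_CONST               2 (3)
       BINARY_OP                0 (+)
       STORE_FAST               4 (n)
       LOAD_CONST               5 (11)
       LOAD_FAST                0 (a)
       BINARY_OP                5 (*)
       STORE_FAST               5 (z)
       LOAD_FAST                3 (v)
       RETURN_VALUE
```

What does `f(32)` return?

128

LOAD_FAST a → push 32. Stack: [32]
LOAD_CONST → push 12. Stack: [32, 12]
BINARY_OP * → 32 * 12 = 384. Stack: [384]
LOAD_FAST a → push 32. Stack: [384, 32]
LOAD_CONST → push 3. Stack: [384, 32, 3]
BINARY_OP - → 32 - 3 = 29. Stack: [384, 29]
BINARY_OP * → 384 * 29 = 11136. Stack: [11136]
STORE_FAST w → w=11136. Stack: []
LOAD_FAST_LOAD_FAST w,a → push 11136,32. Stack: [11136, 32]
BINARY_OP % → 11136 % 32 = 0. Stack: [0]
STORE_FAST u → u=0. Stack: []
LOAD_FAST_LOAD_FAST u,w → push 0,11136. Stack: [0, 11136]
COMPARE_OP bool(==) → 0 vs 11136 = False. Stack: [False]
POP_JUMP_IF_FALSE → pop False; jump. Stack: []
LOAD_CONST → push 4. Stack: [4]
LOAD_FAST a → push 32. Stack: [4, 32]
BINARY_OP * → 4 * 32 = 128. Stack: [128]
STORE_FAST v → v=128. Stack: []
LOAD_FAST a → push 32. Stack: [32]
LOAD_CONST → push 3. Stack: [32, 3]
BINARY_OP + → 32 + 3 = 35. Stack: [35]
STORE_FAST n → n=35. Stack: []
LOAD_CONST → push 11. Stack: [11]
LOAD_FAST a → push 32. Stack: [11, 32]
BINARY_OP * → 11 * 32 = 352. Stack: [352]
STORE_FAST z → z=352. Stack: []
LOAD_FAST v → push 128. Stack: [128]
RETURN_VALUE → return 128.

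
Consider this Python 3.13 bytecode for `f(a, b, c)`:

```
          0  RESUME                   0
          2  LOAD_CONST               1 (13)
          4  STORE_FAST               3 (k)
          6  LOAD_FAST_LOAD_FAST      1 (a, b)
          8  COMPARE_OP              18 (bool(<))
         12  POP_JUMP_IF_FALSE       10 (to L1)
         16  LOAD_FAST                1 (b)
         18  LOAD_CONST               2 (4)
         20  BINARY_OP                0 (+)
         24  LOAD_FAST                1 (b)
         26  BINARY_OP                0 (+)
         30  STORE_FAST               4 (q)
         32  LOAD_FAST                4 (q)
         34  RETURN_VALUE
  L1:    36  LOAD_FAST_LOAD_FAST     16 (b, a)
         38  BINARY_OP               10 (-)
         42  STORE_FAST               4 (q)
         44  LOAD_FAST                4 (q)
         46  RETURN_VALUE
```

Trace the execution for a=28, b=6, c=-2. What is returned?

LOAD_CONST → push 13. Stack: [13]
STORE_FAST k → k=13. Stack: []
LOAD_FAST_LOAD_FAST a,b → push 28,6. Stack: [28, 6]
COMPARE_OP bool(<) → 28 vs 6 = False. Stack: [False]
POP_JUMP_IF_FALSE → pop False; jump. Stack: []
LOAD_FAST_LOAD_FAST b,a → push 6,28. Stack: [6, 28]
BINARY_OP - → 6 - 28 = -22. Stack: [-22]
STORE_FAST q → q=-22. Stack: []
LOAD_FAST q → push -22. Stack: [-22]
RETURN_VALUE → return -22.

-22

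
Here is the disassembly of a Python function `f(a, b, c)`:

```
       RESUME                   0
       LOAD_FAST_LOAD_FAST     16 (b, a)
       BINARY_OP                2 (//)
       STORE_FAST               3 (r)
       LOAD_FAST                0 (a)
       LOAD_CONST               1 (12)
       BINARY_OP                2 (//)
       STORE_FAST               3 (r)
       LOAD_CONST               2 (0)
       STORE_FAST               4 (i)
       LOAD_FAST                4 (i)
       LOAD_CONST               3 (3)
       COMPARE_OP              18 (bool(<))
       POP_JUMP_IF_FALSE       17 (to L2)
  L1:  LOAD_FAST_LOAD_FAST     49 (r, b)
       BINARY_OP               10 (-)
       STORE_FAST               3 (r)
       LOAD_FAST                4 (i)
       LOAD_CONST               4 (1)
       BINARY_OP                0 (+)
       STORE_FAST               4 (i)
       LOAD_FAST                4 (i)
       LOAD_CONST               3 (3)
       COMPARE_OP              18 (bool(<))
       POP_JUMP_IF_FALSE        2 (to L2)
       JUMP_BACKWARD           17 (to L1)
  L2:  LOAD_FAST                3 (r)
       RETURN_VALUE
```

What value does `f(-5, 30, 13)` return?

LOAD_FAST_LOAD_FAST b,a → push 30,-5. Stack: [30, -5]
BINARY_OP // → 30 // -5 = -6. Stack: [-6]
STORE_FAST r → r=-6. Stack: []
LOAD_FAST a → push -5. Stack: [-5]
LOAD_CONST → push 12. Stack: [-5, 12]
BINARY_OP // → -5 // 12 = -1. Stack: [-1]
STORE_FAST r → r=-1. Stack: []
LOAD_CONST → push 0. Stack: [0]
STORE_FAST i → i=0. Stack: []
LOAD_FAST i → push 0. Stack: [0]
LOAD_CONST → push 3. Stack: [0, 3]
COMPARE_OP bool(<) → 0 vs 3 = True. Stack: [True]
POP_JUMP_IF_FALSE → pop True; no jump. Stack: []
LOAD_FAST_LOAD_FAST r,b → push -1,30. Stack: [-1, 30]
BINARY_OP - → -1 - 30 = -31. Stack: [-31]
STORE_FAST r → r=-31. Stack: []
LOAD_FAST i → push 0. Stack: [0]
LOAD_CONST → push 1. Stack: [0, 1]
BINARY_OP + → 0 + 1 = 1. Stack: [1]
STORE_FAST i → i=1. Stack: []
LOAD_FAST i → push 1. Stack: [1]
LOAD_CONST → push 3. Stack: [1, 3]
COMPARE_OP bool(<) → 1 vs 3 = True. Stack: [True]
POP_JUMP_IF_FALSE → pop True; no jump. Stack: []
LOAD_FAST_LOAD_FAST r,b → push -31,30. Stack: [-31, 30]
BINARY_OP - → -31 - 30 = -61. Stack: [-61]
STORE_FAST r → r=-61. Stack: []
LOAD_FAST i → push 1. Stack: [1]
LOAD_CONST → push 1. Stack: [1, 1]
BINARY_OP + → 1 + 1 = 2. Stack: [2]
STORE_FAST i → i=2. Stack: []
LOAD_FAST i → push 2. Stack: [2]
LOAD_CONST → push 3. Stack: [2, 3]
COMPARE_OP bool(<) → 2 vs 3 = True. Stack: [True]
POP_JUMP_IF_FALSE → pop True; no jump. Stack: []
LOAD_FAST_LOAD_FAST r,b → push -61,30. Stack: [-61, 30]
BINARY_OP - → -61 - 30 = -91. Stack: [-91]
STORE_FAST r → r=-91. Stack: []
LOAD_FAST i → push 2. Stack: [2]
LOAD_CONST → push 1. Stack: [2, 1]
BINARY_OP + → 2 + 1 = 3. Stack: [3]
STORE_FAST i → i=3. Stack: []
LOAD_FAST i → push 3. Stack: [3]
LOAD_CONST → push 3. Stack: [3, 3]
COMPARE_OP bool(<) → 3 vs 3 = False. Stack: [False]
POP_JUMP_IF_FALSE → pop False; jump. Stack: []
LOAD_FAST r → push -91. Stack: [-91]
RETURN_VALUE → return -91.

-91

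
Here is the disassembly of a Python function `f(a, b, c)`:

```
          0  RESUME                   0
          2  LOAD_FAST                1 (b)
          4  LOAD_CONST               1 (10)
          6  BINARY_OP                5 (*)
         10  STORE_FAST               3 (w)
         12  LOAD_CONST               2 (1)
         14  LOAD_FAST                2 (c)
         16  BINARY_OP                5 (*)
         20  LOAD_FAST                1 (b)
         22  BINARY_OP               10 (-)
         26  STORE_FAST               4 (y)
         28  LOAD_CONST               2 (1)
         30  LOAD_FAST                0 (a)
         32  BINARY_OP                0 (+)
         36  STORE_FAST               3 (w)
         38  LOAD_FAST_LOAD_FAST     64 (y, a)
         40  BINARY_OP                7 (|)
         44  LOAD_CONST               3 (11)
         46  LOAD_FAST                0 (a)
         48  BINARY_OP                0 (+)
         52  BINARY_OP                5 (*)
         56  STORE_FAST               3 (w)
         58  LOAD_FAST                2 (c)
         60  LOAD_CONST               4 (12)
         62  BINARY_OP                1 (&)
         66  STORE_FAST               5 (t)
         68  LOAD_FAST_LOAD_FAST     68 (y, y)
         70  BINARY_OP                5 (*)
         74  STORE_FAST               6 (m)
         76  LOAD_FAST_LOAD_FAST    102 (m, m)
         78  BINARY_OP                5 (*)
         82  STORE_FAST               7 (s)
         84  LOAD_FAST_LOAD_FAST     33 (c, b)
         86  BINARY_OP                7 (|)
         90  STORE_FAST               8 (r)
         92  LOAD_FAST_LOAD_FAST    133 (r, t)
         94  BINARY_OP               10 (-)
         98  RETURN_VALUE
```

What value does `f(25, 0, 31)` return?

LOAD_FAST b → push 0. Stack: [0]
LOAD_CONST → push 10. Stack: [0, 10]
BINARY_OP * → 0 * 10 = 0. Stack: [0]
STORE_FAST w → w=0. Stack: []
LOAD_CONST → push 1. Stack: [1]
LOAD_FAST c → push 31. Stack: [1, 31]
BINARY_OP * → 1 * 31 = 31. Stack: [31]
LOAD_FAST b → push 0. Stack: [31, 0]
BINARY_OP - → 31 - 0 = 31. Stack: [31]
STORE_FAST y → y=31. Stack: []
LOAD_CONST → push 1. Stack: [1]
LOAD_FAST a → push 25. Stack: [1, 25]
BINARY_OP + → 1 + 25 = 26. Stack: [26]
STORE_FAST w → w=26. Stack: []
LOAD_FAST_LOAD_FAST y,a → push 31,25. Stack: [31, 25]
BINARY_OP | → 31 | 25 = 31. Stack: [31]
LOAD_CONST → push 11. Stack: [31, 11]
LOAD_FAST a → push 25. Stack: [31, 11, 25]
BINARY_OP + → 11 + 25 = 36. Stack: [31, 36]
BINARY_OP * → 31 * 36 = 1116. Stack: [1116]
STORE_FAST w → w=1116. Stack: []
LOAD_FAST c → push 31. Stack: [31]
LOAD_CONST → push 12. Stack: [31, 12]
BINARY_OP & → 31 & 12 = 12. Stack: [12]
STORE_FAST t → t=12. Stack: []
LOAD_FAST_LOAD_FAST y,y → push 31,31. Stack: [31, 31]
BINARY_OP * → 31 * 31 = 961. Stack: [961]
STORE_FAST m → m=961. Stack: []
LOAD_FAST_LOAD_FAST m,m → push 961,961. Stack: [961, 961]
BINARY_OP * → 961 * 961 = 923521. Stack: [923521]
STORE_FAST s → s=923521. Stack: []
LOAD_FAST_LOAD_FAST c,b → push 31,0. Stack: [31, 0]
BINARY_OP | → 31 | 0 = 31. Stack: [31]
STORE_FAST r → r=31. Stack: []
LOAD_FAST_LOAD_FAST r,t → push 31,12. Stack: [31, 12]
BINARY_OP - → 31 - 12 = 19. Stack: [19]
RETURN_VALUE → return 19.

19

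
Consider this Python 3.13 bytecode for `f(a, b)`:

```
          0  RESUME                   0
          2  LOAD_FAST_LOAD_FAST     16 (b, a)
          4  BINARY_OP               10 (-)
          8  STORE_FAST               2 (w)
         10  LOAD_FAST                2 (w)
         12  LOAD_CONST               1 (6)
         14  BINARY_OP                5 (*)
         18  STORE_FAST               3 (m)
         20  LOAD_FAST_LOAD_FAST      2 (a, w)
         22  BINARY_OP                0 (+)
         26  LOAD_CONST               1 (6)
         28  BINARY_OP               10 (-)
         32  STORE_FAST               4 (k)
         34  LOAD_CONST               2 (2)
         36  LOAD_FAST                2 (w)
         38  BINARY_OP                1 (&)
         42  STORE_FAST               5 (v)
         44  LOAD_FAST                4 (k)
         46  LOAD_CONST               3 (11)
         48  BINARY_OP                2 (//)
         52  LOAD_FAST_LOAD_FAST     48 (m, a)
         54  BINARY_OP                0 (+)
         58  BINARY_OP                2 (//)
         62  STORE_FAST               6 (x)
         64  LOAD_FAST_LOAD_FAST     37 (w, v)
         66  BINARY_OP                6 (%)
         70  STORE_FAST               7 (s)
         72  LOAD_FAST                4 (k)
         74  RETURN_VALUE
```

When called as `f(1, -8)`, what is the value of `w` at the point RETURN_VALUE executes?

-9

LOAD_FAST_LOAD_FAST b,a → push -8,1. Stack: [-8, 1]
BINARY_OP - → -8 - 1 = -9. Stack: [-9]
STORE_FAST w → w=-9. Stack: []
LOAD_FAST w → push -9. Stack: [-9]
LOAD_CONST → push 6. Stack: [-9, 6]
BINARY_OP * → -9 * 6 = -54. Stack: [-54]
STORE_FAST m → m=-54. Stack: []
LOAD_FAST_LOAD_FAST a,w → push 1,-9. Stack: [1, -9]
BINARY_OP + → 1 + -9 = -8. Stack: [-8]
LOAD_CONST → push 6. Stack: [-8, 6]
BINARY_OP - → -8 - 6 = -14. Stack: [-14]
STORE_FAST k → k=-14. Stack: []
LOAD_CONST → push 2. Stack: [2]
LOAD_FAST w → push -9. Stack: [2, -9]
BINARY_OP & → 2 & -9 = 2. Stack: [2]
STORE_FAST v → v=2. Stack: []
LOAD_FAST k → push -14. Stack: [-14]
LOAD_CONST → push 11. Stack: [-14, 11]
BINARY_OP // → -14 // 11 = -2. Stack: [-2]
LOAD_FAST_LOAD_FAST m,a → push -54,1. Stack: [-2, -54, 1]
BINARY_OP + → -54 + 1 = -53. Stack: [-2, -53]
BINARY_OP // → -2 // -53 = 0. Stack: [0]
STORE_FAST x → x=0. Stack: []
LOAD_FAST_LOAD_FAST w,v → push -9,2. Stack: [-9, 2]
BINARY_OP % → -9 % 2 = 1. Stack: [1]
STORE_FAST s → s=1. Stack: []
LOAD_FAST k → push -14. Stack: [-14]
RETURN_VALUE → return -14.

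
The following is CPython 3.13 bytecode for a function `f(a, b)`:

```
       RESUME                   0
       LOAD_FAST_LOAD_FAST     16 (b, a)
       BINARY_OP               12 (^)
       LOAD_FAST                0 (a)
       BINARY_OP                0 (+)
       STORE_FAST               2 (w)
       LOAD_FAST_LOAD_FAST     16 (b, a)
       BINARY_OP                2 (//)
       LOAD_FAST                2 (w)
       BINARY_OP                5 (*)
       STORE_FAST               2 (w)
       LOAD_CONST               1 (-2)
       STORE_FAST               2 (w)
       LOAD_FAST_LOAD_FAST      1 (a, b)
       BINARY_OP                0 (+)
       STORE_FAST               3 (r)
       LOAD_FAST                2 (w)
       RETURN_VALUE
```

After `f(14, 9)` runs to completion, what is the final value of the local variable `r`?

LOAD_FAST_LOAD_FAST b,a → push 9,14. Stack: [9, 14]
BINARY_OP ^ → 9 ^ 14 = 7. Stack: [7]
LOAD_FAST a → push 14. Stack: [7, 14]
BINARY_OP + → 7 + 14 = 21. Stack: [21]
STORE_FAST w → w=21. Stack: []
LOAD_FAST_LOAD_FAST b,a → push 9,14. Stack: [9, 14]
BINARY_OP // → 9 // 14 = 0. Stack: [0]
LOAD_FAST w → push 21. Stack: [0, 21]
BINARY_OP * → 0 * 21 = 0. Stack: [0]
STORE_FAST w → w=0. Stack: []
LOAD_CONST → push -2. Stack: [-2]
STORE_FAST w → w=-2. Stack: []
LOAD_FAST_LOAD_FAST a,b → push 14,9. Stack: [14, 9]
BINARY_OP + → 14 + 9 = 23. Stack: [23]
STORE_FAST r → r=23. Stack: []
LOAD_FAST w → push -2. Stack: [-2]
RETURN_VALUE → return -2.

23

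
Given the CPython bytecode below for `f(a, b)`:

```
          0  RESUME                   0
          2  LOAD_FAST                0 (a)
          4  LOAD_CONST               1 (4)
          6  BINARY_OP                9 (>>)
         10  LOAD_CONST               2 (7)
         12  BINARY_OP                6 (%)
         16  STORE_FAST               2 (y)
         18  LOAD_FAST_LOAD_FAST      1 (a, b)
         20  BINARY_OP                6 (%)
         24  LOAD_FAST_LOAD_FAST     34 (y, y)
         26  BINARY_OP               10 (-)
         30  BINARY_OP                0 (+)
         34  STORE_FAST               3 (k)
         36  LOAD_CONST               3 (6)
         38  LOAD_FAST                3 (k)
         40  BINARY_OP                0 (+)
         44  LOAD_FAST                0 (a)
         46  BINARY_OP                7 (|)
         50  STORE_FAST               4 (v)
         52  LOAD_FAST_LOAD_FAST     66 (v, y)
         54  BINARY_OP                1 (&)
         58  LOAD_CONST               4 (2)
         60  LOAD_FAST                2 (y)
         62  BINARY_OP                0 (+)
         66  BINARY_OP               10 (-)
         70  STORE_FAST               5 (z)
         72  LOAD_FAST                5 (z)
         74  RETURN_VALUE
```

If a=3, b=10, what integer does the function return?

-2

LOAD_FAST a → push 3. Stack: [3]
LOAD_CONST → push 4. Stack: [3, 4]
BINARY_OP >> → 3 >> 4 = 0. Stack: [0]
LOAD_CONST → push 7. Stack: [0, 7]
BINARY_OP % → 0 % 7 = 0. Stack: [0]
STORE_FAST y → y=0. Stack: []
LOAD_FAST_LOAD_FAST a,b → push 3,10. Stack: [3, 10]
BINARY_OP % → 3 % 10 = 3. Stack: [3]
LOAD_FAST_LOAD_FAST y,y → push 0,0. Stack: [3, 0, 0]
BINARY_OP - → 0 - 0 = 0. Stack: [3, 0]
BINARY_OP + → 3 + 0 = 3. Stack: [3]
STORE_FAST k → k=3. Stack: []
LOAD_CONST → push 6. Stack: [6]
LOAD_FAST k → push 3. Stack: [6, 3]
BINARY_OP + → 6 + 3 = 9. Stack: [9]
LOAD_FAST a → push 3. Stack: [9, 3]
BINARY_OP | → 9 | 3 = 11. Stack: [11]
STORE_FAST v → v=11. Stack: []
LOAD_FAST_LOAD_FAST v,y → push 11,0. Stack: [11, 0]
BINARY_OP & → 11 & 0 = 0. Stack: [0]
LOAD_CONST → push 2. Stack: [0, 2]
LOAD_FAST y → push 0. Stack: [0, 2, 0]
BINARY_OP + → 2 + 0 = 2. Stack: [0, 2]
BINARY_OP - → 0 - 2 = -2. Stack: [-2]
STORE_FAST z → z=-2. Stack: []
LOAD_FAST z → push -2. Stack: [-2]
RETURN_VALUE → return -2.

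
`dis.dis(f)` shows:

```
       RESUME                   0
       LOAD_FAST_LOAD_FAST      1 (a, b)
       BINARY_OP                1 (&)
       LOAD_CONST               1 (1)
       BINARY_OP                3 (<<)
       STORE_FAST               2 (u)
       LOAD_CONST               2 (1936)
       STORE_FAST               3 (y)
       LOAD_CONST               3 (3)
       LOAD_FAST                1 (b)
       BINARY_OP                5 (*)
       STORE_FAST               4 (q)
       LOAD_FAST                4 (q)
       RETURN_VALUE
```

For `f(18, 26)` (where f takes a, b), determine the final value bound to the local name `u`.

36

LOAD_FAST_LOAD_FAST a,b → push 18,26. Stack: [18, 26]
BINARY_OP & → 18 & 26 = 18. Stack: [18]
LOAD_CONST → push 1. Stack: [18, 1]
BINARY_OP << → 18 << 1 = 36. Stack: [36]
STORE_FAST u → u=36. Stack: []
LOAD_CONST → push 1936. Stack: [1936]
STORE_FAST y → y=1936. Stack: []
LOAD_CONST → push 3. Stack: [3]
LOAD_FAST b → push 26. Stack: [3, 26]
BINARY_OP * → 3 * 26 = 78. Stack: [78]
STORE_FAST q → q=78. Stack: []
LOAD_FAST q → push 78. Stack: [78]
RETURN_VALUE → return 78.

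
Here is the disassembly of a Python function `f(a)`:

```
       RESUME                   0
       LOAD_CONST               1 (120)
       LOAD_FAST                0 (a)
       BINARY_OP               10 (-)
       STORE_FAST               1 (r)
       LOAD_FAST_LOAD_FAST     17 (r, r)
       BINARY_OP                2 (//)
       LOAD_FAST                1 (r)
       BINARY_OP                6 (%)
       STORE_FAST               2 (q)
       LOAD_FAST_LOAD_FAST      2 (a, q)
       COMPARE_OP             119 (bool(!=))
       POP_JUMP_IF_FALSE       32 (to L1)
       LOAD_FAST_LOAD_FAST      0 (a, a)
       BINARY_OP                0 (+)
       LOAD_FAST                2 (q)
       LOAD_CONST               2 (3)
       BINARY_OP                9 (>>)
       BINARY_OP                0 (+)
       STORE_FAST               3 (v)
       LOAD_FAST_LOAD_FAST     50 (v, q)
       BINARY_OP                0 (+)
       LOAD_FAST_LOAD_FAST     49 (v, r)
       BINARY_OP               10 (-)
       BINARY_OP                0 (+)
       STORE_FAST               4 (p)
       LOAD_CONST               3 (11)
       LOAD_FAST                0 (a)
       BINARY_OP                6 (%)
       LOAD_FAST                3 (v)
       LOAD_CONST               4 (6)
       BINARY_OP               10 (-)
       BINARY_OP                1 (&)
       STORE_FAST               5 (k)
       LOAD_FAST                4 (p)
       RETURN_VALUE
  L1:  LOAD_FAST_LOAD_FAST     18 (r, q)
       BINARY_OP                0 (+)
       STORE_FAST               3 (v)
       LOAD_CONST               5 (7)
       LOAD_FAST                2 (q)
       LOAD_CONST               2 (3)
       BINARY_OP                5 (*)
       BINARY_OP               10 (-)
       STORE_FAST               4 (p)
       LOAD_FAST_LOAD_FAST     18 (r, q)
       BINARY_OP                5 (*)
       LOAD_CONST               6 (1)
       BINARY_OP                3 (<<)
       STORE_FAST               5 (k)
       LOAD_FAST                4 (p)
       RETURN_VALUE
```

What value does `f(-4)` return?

LOAD_CONST → push 120. Stack: [120]
LOAD_FAST a → push -4. Stack: [120, -4]
BINARY_OP - → 120 - -4 = 124. Stack: [124]
STORE_FAST r → r=124. Stack: []
LOAD_FAST_LOAD_FAST r,r → push 124,124. Stack: [124, 124]
BINARY_OP // → 124 // 124 = 1. Stack: [1]
LOAD_FAST r → push 124. Stack: [1, 124]
BINARY_OP % → 1 % 124 = 1. Stack: [1]
STORE_FAST q → q=1. Stack: []
LOAD_FAST_LOAD_FAST a,q → push -4,1. Stack: [-4, 1]
COMPARE_OP bool(!=) → -4 vs 1 = True. Stack: [True]
POP_JUMP_IF_FALSE → pop True; no jump. Stack: []
LOAD_FAST_LOAD_FAST a,a → push -4,-4. Stack: [-4, -4]
BINARY_OP + → -4 + -4 = -8. Stack: [-8]
LOAD_FAST q → push 1. Stack: [-8, 1]
LOAD_CONST → push 3. Stack: [-8, 1, 3]
BINARY_OP >> → 1 >> 3 = 0. Stack: [-8, 0]
BINARY_OP + → -8 + 0 = -8. Stack: [-8]
STORE_FAST v → v=-8. Stack: []
LOAD_FAST_LOAD_FAST v,q → push -8,1. Stack: [-8, 1]
BINARY_OP + → -8 + 1 = -7. Stack: [-7]
LOAD_FAST_LOAD_FAST v,r → push -8,124. Stack: [-7, -8, 124]
BINARY_OP - → -8 - 124 = -132. Stack: [-7, -132]
BINARY_OP + → -7 + -132 = -139. Stack: [-139]
STORE_FAST p → p=-139. Stack: []
LOAD_CONST → push 11. Stack: [11]
LOAD_FAST a → push -4. Stack: [11, -4]
BINARY_OP % → 11 % -4 = -1. Stack: [-1]
LOAD_FAST v → push -8. Stack: [-1, -8]
LOAD_CONST → push 6. Stack: [-1, -8, 6]
BINARY_OP - → -8 - 6 = -14. Stack: [-1, -14]
BINARY_OP & → -1 & -14 = -14. Stack: [-14]
STORE_FAST k → k=-14. Stack: []
LOAD_FAST p → push -139. Stack: [-139]
RETURN_VALUE → return -139.

-139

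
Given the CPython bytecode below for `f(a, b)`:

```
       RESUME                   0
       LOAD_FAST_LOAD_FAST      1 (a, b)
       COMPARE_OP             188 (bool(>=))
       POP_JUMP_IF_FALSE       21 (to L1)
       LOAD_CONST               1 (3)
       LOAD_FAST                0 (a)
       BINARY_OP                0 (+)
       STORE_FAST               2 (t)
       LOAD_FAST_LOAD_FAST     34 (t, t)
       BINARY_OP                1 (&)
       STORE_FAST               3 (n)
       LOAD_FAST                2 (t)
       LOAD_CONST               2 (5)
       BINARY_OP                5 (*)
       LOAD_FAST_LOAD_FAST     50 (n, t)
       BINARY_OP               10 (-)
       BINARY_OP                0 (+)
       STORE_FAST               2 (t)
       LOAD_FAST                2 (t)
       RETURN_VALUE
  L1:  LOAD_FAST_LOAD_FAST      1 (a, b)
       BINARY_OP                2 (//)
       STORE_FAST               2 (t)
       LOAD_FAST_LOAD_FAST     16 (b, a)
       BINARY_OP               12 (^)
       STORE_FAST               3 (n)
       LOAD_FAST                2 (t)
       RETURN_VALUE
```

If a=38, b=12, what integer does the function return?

205

LOAD_FAST_LOAD_FAST a,b → push 38,12. Stack: [38, 12]
COMPARE_OP bool(>=) → 38 vs 12 = True. Stack: [True]
POP_JUMP_IF_FALSE → pop True; no jump. Stack: []
LOAD_CONST → push 3. Stack: [3]
LOAD_FAST a → push 38. Stack: [3, 38]
BINARY_OP + → 3 + 38 = 41. Stack: [41]
STORE_FAST t → t=41. Stack: []
LOAD_FAST_LOAD_FAST t,t → push 41,41. Stack: [41, 41]
BINARY_OP & → 41 & 41 = 41. Stack: [41]
STORE_FAST n → n=41. Stack: []
LOAD_FAST t → push 41. Stack: [41]
LOAD_CONST → push 5. Stack: [41, 5]
BINARY_OP * → 41 * 5 = 205. Stack: [205]
LOAD_FAST_LOAD_FAST n,t → push 41,41. Stack: [205, 41, 41]
BINARY_OP - → 41 - 41 = 0. Stack: [205, 0]
BINARY_OP + → 205 + 0 = 205. Stack: [205]
STORE_FAST t → t=205. Stack: []
LOAD_FAST t → push 205. Stack: [205]
RETURN_VALUE → return 205.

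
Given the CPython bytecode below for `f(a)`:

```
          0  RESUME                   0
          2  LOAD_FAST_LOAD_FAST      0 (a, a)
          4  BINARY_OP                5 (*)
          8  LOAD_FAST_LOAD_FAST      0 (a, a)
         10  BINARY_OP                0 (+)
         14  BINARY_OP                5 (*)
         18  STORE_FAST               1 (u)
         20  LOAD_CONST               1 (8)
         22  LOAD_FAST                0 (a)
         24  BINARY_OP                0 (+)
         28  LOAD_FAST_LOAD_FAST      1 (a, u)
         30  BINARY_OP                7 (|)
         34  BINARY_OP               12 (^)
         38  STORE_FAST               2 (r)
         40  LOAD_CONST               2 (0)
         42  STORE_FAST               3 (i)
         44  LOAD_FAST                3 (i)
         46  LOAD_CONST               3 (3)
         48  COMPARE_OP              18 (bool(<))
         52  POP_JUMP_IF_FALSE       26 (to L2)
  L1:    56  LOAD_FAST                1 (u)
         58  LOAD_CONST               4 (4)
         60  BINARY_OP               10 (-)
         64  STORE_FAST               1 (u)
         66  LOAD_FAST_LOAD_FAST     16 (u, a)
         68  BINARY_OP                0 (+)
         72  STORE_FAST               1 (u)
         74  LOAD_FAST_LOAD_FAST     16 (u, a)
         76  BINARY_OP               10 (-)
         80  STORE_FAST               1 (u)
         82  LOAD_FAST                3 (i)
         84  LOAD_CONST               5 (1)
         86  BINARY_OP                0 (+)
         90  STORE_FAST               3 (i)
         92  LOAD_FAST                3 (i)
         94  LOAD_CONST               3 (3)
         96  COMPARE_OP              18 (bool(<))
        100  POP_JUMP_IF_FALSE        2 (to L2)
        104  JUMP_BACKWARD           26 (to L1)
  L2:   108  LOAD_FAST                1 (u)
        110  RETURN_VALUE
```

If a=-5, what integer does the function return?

-262

LOAD_FAST_LOAD_FAST a,a → push -5,-5
BINARY_OP * → -5 * -5 = 25
LOAD_FAST_LOAD_FAST a,a → push -5,-5
BINARY_OP + → -5 + -5 = -10
BINARY_OP * → 25 * -10 = -250
STORE_FAST u → u=-250
LOAD_CONST → push 8
LOAD_FAST a → push -5
BINARY_OP + → 8 + -5 = 3
LOAD_FAST_LOAD_FAST a,u → push -5,-250
BINARY_OP | → -5 | -250 = -1
BINARY_OP ^ → 3 ^ -1 = -4
STORE_FAST r → r=-4
LOAD_CONST → push 0
STORE_FAST i → i=0
LOAD_FAST i → push 0
LOAD_CONST → push 3
COMPARE_OP bool(<) → 0 vs 3 = True
POP_JUMP_IF_FALSE → pop True; no jump
LOAD_FAST u → push -250
LOAD_CONST → push 4
BINARY_OP - → -250 - 4 = -254
STORE_FAST u → u=-254
LOAD_FAST_LOAD_FAST u,a → push -254,-5
BINARY_OP + → -254 + -5 = -259
STORE_FAST u → u=-259
LOAD_FAST_LOAD_FAST u,a → push -259,-5
BINARY_OP - → -259 - -5 = -254
STORE_FAST u → u=-254
LOAD_FAST i → push 0
LOAD_CONST → push 1
BINARY_OP + → 0 + 1 = 1
STORE_FAST i → i=1
LOAD_FAST i → push 1
LOAD_CONST → push 3
COMPARE_OP bool(<) → 1 vs 3 = True
POP_JUMP_IF_FALSE → pop True; no jump
LOAD_FAST u → push -254
LOAD_CONST → push 4
BINARY_OP - → -254 - 4 = -258
STORE_FAST u → u=-258
LOAD_FAST_LOAD_FAST u,a → push -258,-5
BINARY_OP + → -258 + -5 = -263
STORE_FAST u → u=-263
LOAD_FAST_LOAD_FAST u,a → push -263,-5
BINARY_OP - → -263 - -5 = -258
STORE_FAST u → u=-258
LOAD_FAST i → push 1
LOAD_CONST → push 1
BINARY_OP + → 1 + 1 = 2
STORE_FAST i → i=2
LOAD_FAST i → push 2
LOAD_CONST → push 3
COMPARE_OP bool(<) → 2 vs 3 = True
POP_JUMP_IF_FALSE → pop True; no jump
LOAD_FAST u → push -258
LOAD_CONST → push 4
BINARY_OP - → -258 - 4 = -262
STORE_FAST u → u=-262
LOAD_FAST_LOAD_FAST u,a → push -262,-5
BINARY_OP + → -262 + -5 = -267
STORE_FAST u → u=-267
LOAD_FAST_LOAD_FAST u,a → push -267,-5
BINARY_OP - → -267 - -5 = -262
STORE_FAST u → u=-262
LOAD_FAST i → push 2
LOAD_CONST → push 1
BINARY_OP + → 2 + 1 = 3
STORE_FAST i → i=3
LOAD_FAST i → push 3
LOAD_CONST → push 3
COMPARE_OP bool(<) → 3 vs 3 = False
POP_JUMP_IF_FALSE → pop False; jump
LOAD_FAST u → push -262
RETURN_VALUE → return -262.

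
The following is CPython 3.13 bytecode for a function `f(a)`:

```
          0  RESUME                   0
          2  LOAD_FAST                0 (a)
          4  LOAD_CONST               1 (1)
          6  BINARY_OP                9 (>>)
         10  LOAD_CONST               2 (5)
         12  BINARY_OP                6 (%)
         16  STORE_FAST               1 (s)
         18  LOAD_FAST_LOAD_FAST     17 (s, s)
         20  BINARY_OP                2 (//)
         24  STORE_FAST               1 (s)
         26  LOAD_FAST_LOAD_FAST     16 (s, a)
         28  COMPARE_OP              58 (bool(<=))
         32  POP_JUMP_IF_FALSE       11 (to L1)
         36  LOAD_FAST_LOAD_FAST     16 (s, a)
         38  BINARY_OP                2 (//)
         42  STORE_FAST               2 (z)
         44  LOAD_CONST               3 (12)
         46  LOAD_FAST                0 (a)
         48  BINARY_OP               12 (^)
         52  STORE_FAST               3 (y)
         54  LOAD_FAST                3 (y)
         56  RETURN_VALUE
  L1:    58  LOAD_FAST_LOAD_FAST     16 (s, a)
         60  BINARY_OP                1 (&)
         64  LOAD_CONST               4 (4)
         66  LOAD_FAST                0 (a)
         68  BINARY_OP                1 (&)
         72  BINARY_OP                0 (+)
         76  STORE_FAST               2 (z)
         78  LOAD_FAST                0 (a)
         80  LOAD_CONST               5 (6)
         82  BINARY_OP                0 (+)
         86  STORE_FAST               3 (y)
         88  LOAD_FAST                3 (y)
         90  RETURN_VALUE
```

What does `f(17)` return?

LOAD_FAST a → push 17. Stack: [17]
LOAD_CONST → push 1. Stack: [17, 1]
BINARY_OP >> → 17 >> 1 = 8. Stack: [8]
LOAD_CONST → push 5. Stack: [8, 5]
BINARY_OP % → 8 % 5 = 3. Stack: [3]
STORE_FAST s → s=3. Stack: []
LOAD_FAST_LOAD_FAST s,s → push 3,3. Stack: [3, 3]
BINARY_OP // → 3 // 3 = 1. Stack: [1]
STORE_FAST s → s=1. Stack: []
LOAD_FAST_LOAD_FAST s,a → push 1,17. Stack: [1, 17]
COMPARE_OP bool(<=) → 1 vs 17 = True. Stack: [True]
POP_JUMP_IF_FALSE → pop True; no jump. Stack: []
LOAD_FAST_LOAD_FAST s,a → push 1,17. Stack: [1, 17]
BINARY_OP // → 1 // 17 = 0. Stack: [0]
STORE_FAST z → z=0. Stack: []
LOAD_CONST → push 12. Stack: [12]
LOAD_FAST a → push 17. Stack: [12, 17]
BINARY_OP ^ → 12 ^ 17 = 29. Stack: [29]
STORE_FAST y → y=29. Stack: []
LOAD_FAST y → push 29. Stack: [29]
RETURN_VALUE → return 29.

29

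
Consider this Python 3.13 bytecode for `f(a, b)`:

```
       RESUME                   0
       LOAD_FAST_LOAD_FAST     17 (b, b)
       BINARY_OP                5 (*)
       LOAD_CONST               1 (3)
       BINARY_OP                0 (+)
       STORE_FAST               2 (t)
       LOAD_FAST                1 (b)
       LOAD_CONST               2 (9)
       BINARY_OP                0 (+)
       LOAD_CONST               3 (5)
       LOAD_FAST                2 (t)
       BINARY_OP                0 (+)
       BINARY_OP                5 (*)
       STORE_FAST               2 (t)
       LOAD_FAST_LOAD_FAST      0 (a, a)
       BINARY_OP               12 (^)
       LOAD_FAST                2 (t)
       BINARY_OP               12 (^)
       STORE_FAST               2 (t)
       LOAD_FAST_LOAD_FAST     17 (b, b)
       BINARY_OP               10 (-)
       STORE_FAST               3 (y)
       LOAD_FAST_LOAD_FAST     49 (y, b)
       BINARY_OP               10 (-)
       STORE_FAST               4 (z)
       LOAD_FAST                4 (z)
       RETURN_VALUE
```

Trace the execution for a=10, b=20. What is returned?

-20

LOAD_FAST_LOAD_FAST b,b → push 20,20. Stack: [20, 20]
BINARY_OP * → 20 * 20 = 400. Stack: [400]
LOAD_CONST → push 3. Stack: [400, 3]
BINARY_OP + → 400 + 3 = 403. Stack: [403]
STORE_FAST t → t=403. Stack: []
LOAD_FAST b → push 20. Stack: [20]
LOAD_CONST → push 9. Stack: [20, 9]
BINARY_OP + → 20 + 9 = 29. Stack: [29]
LOAD_CONST → push 5. Stack: [29, 5]
LOAD_FAST t → push 403. Stack: [29, 5, 403]
BINARY_OP + → 5 + 403 = 408. Stack: [29, 408]
BINARY_OP * → 29 * 408 = 11832. Stack: [11832]
STORE_FAST t → t=11832. Stack: []
LOAD_FAST_LOAD_FAST a,a → push 10,10. Stack: [10, 10]
BINARY_OP ^ → 10 ^ 10 = 0. Stack: [0]
LOAD_FAST t → push 11832. Stack: [0, 11832]
BINARY_OP ^ → 0 ^ 11832 = 11832. Stack: [11832]
STORE_FAST t → t=11832. Stack: []
LOAD_FAST_LOAD_FAST b,b → push 20,20. Stack: [20, 20]
BINARY_OP - → 20 - 20 = 0. Stack: [0]
STORE_FAST y → y=0. Stack: []
LOAD_FAST_LOAD_FAST y,b → push 0,20. Stack: [0, 20]
BINARY_OP - → 0 - 20 = -20. Stack: [-20]
STORE_FAST z → z=-20. Stack: []
LOAD_FAST z → push -20. Stack: [-20]
RETURN_VALUE → return -20.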